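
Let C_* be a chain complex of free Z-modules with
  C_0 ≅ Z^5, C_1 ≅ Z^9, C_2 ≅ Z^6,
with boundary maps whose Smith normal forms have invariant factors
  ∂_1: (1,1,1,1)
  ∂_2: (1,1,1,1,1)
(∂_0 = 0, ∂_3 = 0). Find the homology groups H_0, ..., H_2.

H_0 = Z,  H_1 = 0,  H_2 = Z.

H_0: b_0 = 5 − 0 − 4 = 1; torsion from ∂_1 factors > 1: none. So H_0 = Z.
H_1: b_1 = 9 − 4 − 5 = 0; torsion from ∂_2 factors > 1: none. So H_1 = 0.
H_2: b_2 = 6 − 5 − 0 = 1; torsion from ∂_3 factors > 1: none. So H_2 = Z.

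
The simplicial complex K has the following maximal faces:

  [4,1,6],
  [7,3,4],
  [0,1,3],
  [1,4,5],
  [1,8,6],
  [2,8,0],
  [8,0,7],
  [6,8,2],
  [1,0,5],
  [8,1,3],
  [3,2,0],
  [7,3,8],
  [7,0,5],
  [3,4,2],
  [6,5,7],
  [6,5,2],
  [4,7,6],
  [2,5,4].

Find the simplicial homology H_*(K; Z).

H_0 ≅ Z,  H_1 ≅ Z × Z/2,  H_2 = 0.

Order the vertices as 0 < 1 < 2 < 3 < 4 < 5 < 6 < 7 < 8. Listing each simplex with vertices in this order, K has dimension 2 with simplices:

  0-simplices (9): [0], [1], [2], [3], [4], [5], [6], [7], [8]
  1-simplices (27): (27 of them)
  2-simplices (18): [0,1,3], [0,1,5], [0,2,3], [0,2,8], [0,5,7], [0,7,8], [1,3,8], [1,4,5], [1,4,6], [1,6,8], [2,3,4], [2,4,5], [2,5,6], [2,6,8], [3,4,7], [3,7,8], [4,6,7], [5,6,7]

so the chain groups are C_0 ≅ Z^9, C_1 ≅ Z^27, C_2 ≅ Z^18.

The boundary map ∂_1: C_1 → C_0 is given by ∂[p,q] = [q] − [p]. For instance
  ∂[7,8] = [8] − [7].
The 9×27 boundary matrix has rank 8 and Smith normal form diag(1,1,1,1,1,1,1,1).

∂_2: C_2 → C_1 sends each 2-simplex [p,q,r] to [q,r] − [p,r] + [p,q]. For instance
  ∂[3,7,8] = [7,8] − [3,8] + [3,7],
  ∂[1,6,8] = [6,8] − [1,8] + [1,6].
The 27×18 boundary matrix has rank 18 and Smith normal form diag(1,1,1,1,1,1,1,1,1,1,1,1,1,1,1,1,1,2).

Now H_k = ker ∂_k / im ∂_{k+1}, so:

  H_0: rank C_0 − rank ∂_1 = 9 − 8 = 1, and the invariant factors of ∂_1 are all 1, so H_0 = Z.
  H_1: rank ker ∂_1 − rank ∂_2 = (27 − 8) − 18 = 1, and ∂_2 has invariant factor 2 > 1, so H_1 = Z × Z/2.
  H_2: rank ker ∂_2 − rank ∂_3 = (18 − 18) − 0 = 0, and there is no ∂_3, so H_2 = 0.

As a check, the Euler characteristic is 9 − 27 + 18 = 0, which agrees with 1 − 1 + 0 = 0.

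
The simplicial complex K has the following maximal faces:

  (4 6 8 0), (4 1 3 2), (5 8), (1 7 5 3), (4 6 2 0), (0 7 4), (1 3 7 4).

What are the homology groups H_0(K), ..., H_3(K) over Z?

Order the vertices as 0 < 1 < 2 < 3 < 4 < 5 < 6 < 7 < 8. Listing each simplex with vertices in this order, K has dimension 3 with simplices:

  0-simplices (9): [0], [1], [2], [3], [4], [5], [6], [7], [8]
  1-simplices (22): [0,2], [0,4], [0,6], [0,7], [0,8], [1,2], [1,3], [1,4], [1,5], [1,7], [2,3], [2,4], [2,6], [3,4], [3,5], [3,7], [4,6], [4,7], [4,8], [5,7], [5,8], [6,8]
  2-simplices (18): [0,2,4], [0,2,6], [0,4,6], [0,4,7], [0,4,8], [0,6,8], [1,2,3], [1,2,4], [1,3,4], [1,3,5], [1,3,7], [1,4,7], [1,5,7], [2,3,4], [2,4,6], [3,4,7], [3,5,7], [4,6,8]
  3-simplices (5): [0,2,4,6], [0,4,6,8], [1,2,3,4], [1,3,4,7], [1,3,5,7]

Hence C_0 ≅ Z^9, C_1 ≅ Z^22, C_2 ≅ Z^18, C_3 ≅ Z^5.

Boundary ∂_1: C_1 → C_0 maps an edge to its endpoints' difference, ∂[p,q] = q − p.
The resulting 9×22 matrix has rank 8, and its Smith normal form has invariant factors (1,1,1,1,1,1,1,1).

∂_2: C_2 → C_1 acts by ∂[p,q,r] = [q,r] − [p,r] + [p,q]. For instance
  ∂[1,3,7] = [3,7] − [1,7] + [1,3],
  ∂[1,4,7] = [4,7] − [1,7] + [1,4].
This gives a 22×18 integer matrix of rank 13; reducing to Smith normal form yields diagonal entries (1,1,1,1,1,1,1,1,1,1,1,1,1).

The boundary map ∂_3: C_3 → C_2 sends each 3-simplex σ to the alternating sum Σ_i (−1)^i (σ with its i-th vertex removed). For instance
  ∂[0,2,4,6] = [2,4,6] − [0,4,6] + [0,2,6] − [0,2,4],
  ∂[1,3,4,7] = [3,4,7] − [1,4,7] + [1,3,7] − [1,3,4].
The resulting 18×5 matrix has rank 5, and its Smith normal form has invariant factors (1,1,1,1,1).

Now H_k = ker ∂_k / im ∂_{k+1}, so:

  H_0: rank C_0 − rank ∂_1 = 9 − 8 = 1, and the invariant factors of ∂_1 are all 1, so H_0 ≅ Z.
  H_1: rank ker ∂_1 − rank ∂_2 = (22 − 8) − 13 = 1, and the invariant factors of ∂_2 are all 1, so H_1 ≅ Z.
  H_2: rank ker ∂_2 − rank ∂_3 = (18 − 13) − 5 = 0, and the invariant factors of ∂_3 are all 1, so H_2 ≅ 0.
  H_3: rank ker ∂_3 − rank ∂_4 = (5 − 5) − 0 = 0, and there is no ∂_4, so H_3 ≅ 0.

H_0 = Z,  H_1 = Z,  H_2 = 0,  H_3 = 0.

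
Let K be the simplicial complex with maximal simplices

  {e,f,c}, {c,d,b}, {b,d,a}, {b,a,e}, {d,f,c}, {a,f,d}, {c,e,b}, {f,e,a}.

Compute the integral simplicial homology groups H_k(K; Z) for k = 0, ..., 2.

H_0 = Z,  H_1 = 0,  H_2 = Z.

Fix the vertex order a < b < c < d < e < f and write every simplex with vertices in increasing order. Then dim K = 2 and the simplices of K are:

  0-simplices (6): a, b, c, d, e, f
  1-simplices (12): ab, ad, ae, af, bc, bd, be, cd, ce, cf, df, ef
  2-simplices (8): abd, abe, adf, aef, bcd, bce, cdf, cef

giving chain groups C_0 ≅ Z^6, C_1 ≅ Z^12, C_2 ≅ Z^8.

The boundary map ∂_1: C_1 → C_0 maps an edge to its endpoints' difference, ∂[p,q] = q − p. For instance
  ∂af = f − a.
The resulting 6×12 matrix has rank 5, and its Smith normal form has invariant factors (1,1,1,1,1).

The boundary map ∂_2: C_2 → C_1 maps a triangle to the signed sum of its edges. For instance
  ∂aef = ef − af + ae,
  ∂cef = ef − cf + ce.
This gives a 12×8 integer matrix of rank 7; reducing to Smith normal form yields diagonal entries (1,1,1,1,1,1,1).

Reading off H_k = ker ∂_k / im ∂_{k+1}:

  H_0: rank C_0 − rank ∂_1 = 6 − 5 = 1, and the invariant factors of ∂_1 are all 1, so H_0 ≅ Z.
  H_1: rank ker ∂_1 − rank ∂_2 = (12 − 5) − 7 = 0, and the invariant factors of ∂_2 are all 1, so H_1 ≅ 0.
  H_2: rank ker ∂_2 − rank ∂_3 = (8 − 7) − 0 = 1, and there is no ∂_3, so H_2 ≅ Z.

(K is a triangulation of the 2-sphere S^2.)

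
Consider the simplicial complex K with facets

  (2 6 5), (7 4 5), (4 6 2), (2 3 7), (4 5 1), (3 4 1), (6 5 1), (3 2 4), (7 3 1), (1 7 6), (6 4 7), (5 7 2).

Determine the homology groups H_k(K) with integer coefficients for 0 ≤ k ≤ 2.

H_0 ≅ Z,  H_1 ≅ Z/2,  H_2 = 0.

Order the vertices as 1 < 2 < 3 < 4 < 5 < 6 < 7. Listing each simplex with vertices in this order, K has dimension 2 with simplices:

  0-simplices (7): [1], [2], [3], [4], [5], [6], [7]
  1-simplices (18): [1,3], [1,4], [1,5], [1,6], [1,7], [2,3], [2,4], [2,5], [2,6], [2,7], [3,4], [3,7], [4,5], [4,6], [4,7], [5,6], [5,7], [6,7]
  2-simplices (12): [1,3,4], [1,3,7], [1,4,5], [1,5,6], [1,6,7], [2,3,4], [2,3,7], [2,4,6], [2,5,6], [2,5,7], [4,5,7], [4,6,7]

Hence C_0 ≅ Z^7, C_1 ≅ Z^18, C_2 ≅ Z^12.

Boundary ∂_1: C_1 → C_0 is given by ∂[p,q] = [q] − [p].
This gives a 7×18 integer matrix of rank 6; reducing to Smith normal form yields diagonal entries (1,1,1,1,1,1).

The boundary map ∂_2: C_2 → C_1 acts by ∂[p,q,r] = [q,r] − [p,r] + [p,q]. For instance
  ∂[1,3,7] = [3,7] − [1,7] + [1,3],
  ∂[2,3,4] = [3,4] − [2,4] + [2,3].
The 18×12 boundary matrix has rank 12 and Smith normal form diag(1,1,1,1,1,1,1,1,1,1,1,2).

Now H_k = ker ∂_k / im ∂_{k+1}, so:

  H_0: rank C_0 − rank ∂_1 = 7 − 6 = 1, and the invariant factors of ∂_1 are all 1, so H_0 = Z.
  H_1: rank ker ∂_1 − rank ∂_2 = (18 − 6) − 12 = 0, and ∂_2 has invariant factor 2 > 1, so H_1 = Z/2.
  H_2: rank ker ∂_2 − rank ∂_3 = (12 − 12) − 0 = 0, and there is no ∂_3, so H_2 = 0.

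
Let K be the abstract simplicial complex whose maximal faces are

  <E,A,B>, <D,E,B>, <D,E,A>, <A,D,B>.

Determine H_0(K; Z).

H_0 = Z.

We work with the vertex ordering A < B < D < E. The simplices of K, each written with vertices in increasing order, are:

  0-simplices (4): A, B, D, E
  1-simplices (6): AB, AD, AE, BD, BE, DE
  2-simplices (4): ABD, ABE, ADE, BDE

giving chain groups C_0 ≅ Z^4, C_1 ≅ Z^6, C_2 ≅ Z^4.

Boundary ∂_1: C_1 → C_0 is given by ∂[p,q] = [q] − [p]. For instance
  ∂AB = B − A.
The 4×6 boundary matrix has rank 3 and Smith normal form diag(1,1,1).

∂_2: C_2 → C_1 acts by ∂[p,q,r] = [q,r] − [p,r] + [p,q]. For instance
  ∂ABE = BE − AE + AB,
  ∂BDE = DE − BE + BD.
The 6×4 boundary matrix has rank 3 and Smith normal form diag(1,1,1).

Now H_k = ker ∂_k / im ∂_{k+1}, so:

  H_0: rank C_0 − rank ∂_1 = 4 − 3 = 1, and the invariant factors of ∂_1 are all 1, so H_0 = Z.

(K is a triangulation of the 2-sphere S^2.)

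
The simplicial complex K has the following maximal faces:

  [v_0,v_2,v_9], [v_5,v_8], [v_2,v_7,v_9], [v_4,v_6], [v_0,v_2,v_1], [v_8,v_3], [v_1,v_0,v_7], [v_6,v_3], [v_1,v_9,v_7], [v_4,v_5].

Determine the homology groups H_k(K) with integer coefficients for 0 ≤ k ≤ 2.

Fix the vertex order v_0 < v_1 < v_2 < v_3 < v_4 < v_5 < v_6 < v_7 < v_8 < v_9 and write every simplex with vertices in increasing order. Then dim K = 2 and the simplices of K are:

  0-simplices (10): [v_0], [v_1], [v_2], [v_3], [v_4], [v_5], [v_6], [v_7], [v_8], [v_9]
  1-simplices (15): (15 of them)
  2-simplices (5): [v_0,v_1,v_2], [v_0,v_1,v_7], [v_0,v_2,v_9], [v_1,v_7,v_9], [v_2,v_7,v_9]

Hence C_0 ≅ Z^10, C_1 ≅ Z^15, C_2 ≅ Z^5.

The boundary map ∂_1: C_1 → C_0 maps an edge to its endpoints' difference, ∂[p,q] = q − p.
As a 10×15 matrix over Z this has rank 8, with invariant factors (1,1,1,1,1,1,1,1).

The boundary map ∂_2: C_2 → C_1 acts by ∂[p,q,r] = [q,r] − [p,r] + [p,q]. For instance
  ∂[v_0,v_2,v_9] = [v_2,v_9] − [v_0,v_9] + [v_0,v_2],
  ∂[v_2,v_7,v_9] = [v_7,v_9] − [v_2,v_9] + [v_2,v_7].
The resulting 15×5 matrix has rank 5, and its Smith normal form has invariant factors (1,1,1,1,1).

From H_k ≅ ker(∂_k) / im(∂_{k+1}) we obtain:

  H_0: rank C_0 − rank ∂_1 = 10 − 8 = 2, and the invariant factors of ∂_1 are all 1, so H_0 ≅ Z^2.
  H_1: rank ker ∂_1 − rank ∂_2 = (15 − 8) − 5 = 2, and the invariant factors of ∂_2 are all 1, so H_1 ≅ Z^2.
  H_2: rank ker ∂_2 − rank ∂_3 = (5 − 5) − 0 = 0, and there is no ∂_3, so H_2 ≅ 0.

H_0 ≅ Z^2,  H_1 ≅ Z^2,  H_2 = 0.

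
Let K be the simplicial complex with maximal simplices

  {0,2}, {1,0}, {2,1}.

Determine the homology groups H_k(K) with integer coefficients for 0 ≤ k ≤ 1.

H_0 = Z,  H_1 = Z.

We work with the vertex ordering 0 < 1 < 2. The simplices of K, each written with vertices in increasing order, are:

  0-simplices (3): [0], [1], [2]
  1-simplices (3): [0,1], [0,2], [1,2]

giving chain groups C_0 ≅ Z^3, C_1 ≅ Z^3.

∂_1: C_1 → C_0 is given by ∂[p,q] = [q] − [p]. For instance
  ∂[0,1] = [1] − [0].
This gives a 3×3 integer matrix of rank 2; reducing to Smith normal form yields diagonal entries (1,1).

From H_k ≅ ker(∂_k) / im(∂_{k+1}) we obtain:

  H_0: rank C_0 − rank ∂_1 = 3 − 2 = 1, and the invariant factors of ∂_1 are all 1, so H_0 = Z.
  H_1: rank ker ∂_1 − rank ∂_2 = (3 − 2) − 0 = 1, and there is no ∂_2, so H_1 = Z.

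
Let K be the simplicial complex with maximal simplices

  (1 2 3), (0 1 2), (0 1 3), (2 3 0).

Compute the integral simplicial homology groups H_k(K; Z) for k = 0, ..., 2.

K has 4 vertices, 6 edges, 4 triangles.
rank ∂_0 = 0, rank ∂_1 = 3 ⇒ b_0 = 4 − 0 − 3 = 1; all invariant factors of ∂_1 are 1 so no torsion. So H_0 = Z.
rank ∂_1 = 3, rank ∂_2 = 3 ⇒ b_1 = 6 − 3 − 3 = 0; all invariant factors of ∂_2 are 1 so no torsion. So H_1 = 0.
rank ∂_2 = 3, rank ∂_3 = 0 ⇒ b_2 = 4 − 3 − 0 = 1. So H_2 = Z.

H_0 = Z,  H_1 = 0,  H_2 = Z.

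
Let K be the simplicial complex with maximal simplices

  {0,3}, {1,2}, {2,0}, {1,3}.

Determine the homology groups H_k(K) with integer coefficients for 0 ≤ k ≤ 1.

We work with the vertex ordering 0 < 1 < 2 < 3. The simplices of K, each written with vertices in increasing order, are:

  0-simplices (4): [0], [1], [2], [3]
  1-simplices (4): [0,2], [0,3], [1,2], [1,3]

giving chain groups C_0 ≅ Z^4, C_1 ≅ Z^4.

The boundary map ∂_1: C_1 → C_0 is given by ∂[p,q] = [q] − [p]. For instance
  ∂[1,3] = [3] − [1].
The resulting 4×4 matrix has rank 3, and its Smith normal form has invariant factors (1,1,1).

Now H_k = ker ∂_k / im ∂_{k+1}, so:

  H_0: rank C_0 − rank ∂_1 = 4 − 3 = 1, and the invariant factors of ∂_1 are all 1, so H_0 = Z.
  H_1: rank ker ∂_1 − rank ∂_2 = (4 − 3) − 0 = 1, and there is no ∂_2, so H_1 = Z.

As a check, the Euler characteristic is 4 − 4 = 0, which agrees with 1 − 1 = 0.
(K is a triangulation of the circle S^1.)

H_0 = Z,  H_1 = Z.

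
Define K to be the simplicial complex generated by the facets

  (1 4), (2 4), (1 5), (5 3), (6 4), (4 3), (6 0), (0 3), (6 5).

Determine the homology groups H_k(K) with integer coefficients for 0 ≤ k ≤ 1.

Take the total order 0 < 1 < 2 < 3 < 4 < 5 < 6 on the vertex set. Then K (dimension 1) consists of the simplices:

  0-simplices (7): [0], [1], [2], [3], [4], [5], [6]
  1-simplices (9): [0,3], [0,6], [1,4], [1,5], [2,4], [3,4], [3,5], [4,6], [5,6]

giving chain groups C_0 ≅ Z^7, C_1 ≅ Z^9.

The boundary map ∂_1: C_1 → C_0 is given by ∂[p,q] = [q] − [p]. For instance
  ∂[1,4] = [4] − [1].
As a 7×9 matrix over Z this has rank 6, with invariant factors (1,1,1,1,1,1).

From H_k ≅ ker(∂_k) / im(∂_{k+1}) we obtain:

  H_0: rank C_0 − rank ∂_1 = 7 − 6 = 1, and the invariant factors of ∂_1 are all 1, so H_0 = Z.
  H_1: rank ker ∂_1 − rank ∂_2 = (9 − 6) − 0 = 3, and there is no ∂_2, so H_1 = Z^3.

As a check, the Euler characteristic is 7 − 9 = -2, which agrees with 1 − 3 = -2.

H_0 = Z,  H_1 = Z^3.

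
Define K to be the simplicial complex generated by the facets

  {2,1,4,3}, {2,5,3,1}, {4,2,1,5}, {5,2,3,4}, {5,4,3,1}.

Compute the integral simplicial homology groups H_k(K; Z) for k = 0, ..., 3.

H_0 = Z,  H_1 = 0,  H_2 = 0,  H_3 = Z.

Fix the vertex order 1 < 2 < 3 < 4 < 5 and write every simplex with vertices in increasing order. Then dim K = 3 and the simplices of K are:

  0-simplices (5): [1], [2], [3], [4], [5]
  1-simplices (10): [1,2], [1,3], [1,4], [1,5], [2,3], [2,4], [2,5], [3,4], [3,5], [4,5]
  2-simplices (10): [1,2,3], [1,2,4], [1,2,5], [1,3,4], [1,3,5], [1,4,5], [2,3,4], [2,3,5], [2,4,5], [3,4,5]
  3-simplices (5): [1,2,3,4], [1,2,3,5], [1,2,4,5], [1,3,4,5], [2,3,4,5]

giving chain groups C_0 ≅ Z^5, C_1 ≅ Z^10, C_2 ≅ Z^10, C_3 ≅ Z^5.

The boundary map ∂_1: C_1 → C_0 sends each edge [p,q] (with p < q) to q − p. For instance
  ∂[2,3] = [3] − [2].
The 5×10 boundary matrix has rank 4 and Smith normal form diag(1,1,1,1).

∂_2: C_2 → C_1 acts by ∂[p,q,r] = [q,r] − [p,r] + [p,q]. For instance
  ∂[2,3,5] = [3,5] − [2,5] + [2,3],
  ∂[1,3,4] = [3,4] − [1,4] + [1,3].
The resulting 10×10 matrix has rank 6, and its Smith normal form has invariant factors (1,1,1,1,1,1).

∂_3: C_3 → C_2 sends each 3-simplex σ to the alternating sum Σ_i (−1)^i (σ with its i-th vertex removed). For instance
  ∂[2,3,4,5] = [3,4,5] − [2,4,5] + [2,3,5] − [2,3,4],
  ∂[1,2,4,5] = [2,4,5] − [1,4,5] + [1,2,5] − [1,2,4].
As a 10×5 matrix over Z this has rank 4, with invariant factors (1,1,1,1).

Now H_k = ker ∂_k / im ∂_{k+1}, so:

  H_0: rank C_0 − rank ∂_1 = 5 − 4 = 1, and the invariant factors of ∂_1 are all 1, so H_0 = Z.
  H_1: rank ker ∂_1 − rank ∂_2 = (10 − 4) − 6 = 0, and the invariant factors of ∂_2 are all 1, so H_1 = 0.
  H_2: rank ker ∂_2 − rank ∂_3 = (10 − 6) − 4 = 0, and the invariant factors of ∂_3 are all 1, so H_2 = 0.
  H_3: rank ker ∂_3 − rank ∂_4 = (5 − 4) − 0 = 1, and there is no ∂_4, so H_3 = Z.

As a check, the Euler characteristic is 5 − 10 + 10 − 5 = 0, which agrees with 1 − 0 + 0 − 1 = 0.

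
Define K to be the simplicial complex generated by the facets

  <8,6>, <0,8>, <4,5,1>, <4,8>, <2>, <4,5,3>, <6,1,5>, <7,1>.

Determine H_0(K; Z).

K has 9 vertices, 11 edges, 3 triangles.
rank ∂_0 = 0, rank ∂_1 = 7 ⇒ b_0 = 9 − 0 − 7 = 2; all invariant factors of ∂_1 are 1 so no torsion. So H_0 = Z^2.

H_0 ≅ Z^2.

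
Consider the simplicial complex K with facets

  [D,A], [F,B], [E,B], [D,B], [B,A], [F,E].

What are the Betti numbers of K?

b_0 = 1, b_1 = 2.

We work with the vertex ordering A < B < D < E < F. The simplices of K, each written with vertices in increasing order, are:

  0-simplices (5): A, B, D, E, F
  1-simplices (6): AB, AD, BD, BE, BF, EF

so the chain groups are C_0 ≅ Z^5, C_1 ≅ Z^6.

Boundary ∂_1: C_1 → C_0 is given by ∂[p,q] = [q] − [p]. For instance
  ∂AD = D − A.
As a 5×6 matrix over Z this has rank 4, with invariant factors (1,1,1,1).

Reading off H_k = ker ∂_k / im ∂_{k+1}:

  H_0: rank C_0 − rank ∂_1 = 5 − 4 = 1, and the invariant factors of ∂_1 are all 1, so H_0 = Z.
  H_1: rank ker ∂_1 − rank ∂_2 = (6 − 4) − 0 = 2, and there is no ∂_2, so H_1 = Z^2.

As a check, the Euler characteristic is 5 − 6 = -1, which agrees with 1 − 2 = -1.

Hence the Betti numbers are b_0 = 1, b_1 = 2.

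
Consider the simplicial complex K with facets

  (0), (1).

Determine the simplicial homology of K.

Take the total order 0 < 1 on the vertex set. Then K (dimension 0) consists of the simplices:

  0-simplices (2): [0], [1]

Hence C_0 ≅ Z^2.

Reading off H_k = ker ∂_k / im ∂_{k+1}:

  H_0: rank C_0 − rank ∂_1 = 2 − 0 = 2, and there is no ∂_1, so H_0 = Z^2.

H_0 ≅ Z^2.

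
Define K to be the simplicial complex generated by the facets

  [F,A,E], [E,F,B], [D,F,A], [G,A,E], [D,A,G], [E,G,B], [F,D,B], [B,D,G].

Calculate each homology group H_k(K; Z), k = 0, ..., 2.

H_0 = Z,  H_1 = 0,  H_2 = Z.

Take the total order A < B < D < E < F < G on the vertex set. Then K (dimension 2) consists of the simplices:

  0-simplices (6): A, B, D, E, F, G
  1-simplices (12): AD, AE, AF, AG, BD, BE, BF, BG, DF, DG, EF, EG
  2-simplices (8): ADF, ADG, AEF, AEG, BDF, BDG, BEF, BEG

giving chain groups C_0 ≅ Z^6, C_1 ≅ Z^12, C_2 ≅ Z^8.

The boundary map ∂_1: C_1 → C_0 maps an edge to its endpoints' difference, ∂[p,q] = q − p.
The 6×12 boundary matrix has rank 5 and Smith normal form diag(1,1,1,1,1).

∂_2: C_2 → C_1 maps a triangle to the signed sum of its edges. For instance
  ∂AEF = EF − AF + AE,
  ∂BDG = DG − BG + BD.
The 12×8 boundary matrix has rank 7 and Smith normal form diag(1,1,1,1,1,1,1).

From H_k ≅ ker(∂_k) / im(∂_{k+1}) we obtain:

  H_0: rank C_0 − rank ∂_1 = 6 − 5 = 1, and the invariant factors of ∂_1 are all 1, so H_0 ≅ Z.
  H_1: rank ker ∂_1 − rank ∂_2 = (12 − 5) − 7 = 0, and the invariant factors of ∂_2 are all 1, so H_1 ≅ 0.
  H_2: rank ker ∂_2 − rank ∂_3 = (8 − 7) − 0 = 1, and there is no ∂_3, so H_2 ≅ Z.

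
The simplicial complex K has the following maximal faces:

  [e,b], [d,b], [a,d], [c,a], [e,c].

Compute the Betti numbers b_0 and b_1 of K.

b_0 = 1, b_1 = 1.

Take the total order a < b < c < d < e on the vertex set. Then K (dimension 1) consists of the simplices:

  0-simplices (5): a, b, c, d, e
  1-simplices (5): ac, ad, bd, be, ce

Hence C_0 ≅ Z^5, C_1 ≅ Z^5.

The boundary map ∂_1: C_1 → C_0 is given by ∂[p,q] = [q] − [p].
The resulting 5×5 matrix has rank 4, and its Smith normal form has invariant factors (1,1,1,1).

Now H_k = ker ∂_k / im ∂_{k+1}, so:

  H_0: rank C_0 − rank ∂_1 = 5 − 4 = 1, and the invariant factors of ∂_1 are all 1, so H_0 = Z.
  H_1: rank ker ∂_1 − rank ∂_2 = (5 − 4) − 0 = 1, and there is no ∂_2, so H_1 = Z.

Hence the Betti numbers are b_0 = 1, b_1 = 1.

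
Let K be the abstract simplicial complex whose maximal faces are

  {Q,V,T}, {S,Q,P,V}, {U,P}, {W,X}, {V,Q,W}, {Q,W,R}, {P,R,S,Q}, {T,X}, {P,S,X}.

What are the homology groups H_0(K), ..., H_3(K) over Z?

H_0 ≅ Z,  H_1 ≅ Z^2,  H_2 = 0,  H_3 = 0.

We work with the vertex ordering P < Q < R < S < T < U < V < W < X. The simplices of K, each written with vertices in increasing order, are:

  0-simplices (9): P, Q, R, S, T, U, V, W, X
  1-simplices (19): PQ, PR, PS, PU, PV, PX, QR, QS, QT, QV, QW, RS, RW, SV, SX, TV, TX, VW, WX
  2-simplices (11): PQR, PQS, PQV, PRS, PSV, PSX, QRS, QRW, QSV, QTV, QVW
  3-simplices (2): PQRS, PQSV

Hence C_0 ≅ Z^9, C_1 ≅ Z^19, C_2 ≅ Z^11, C_3 ≅ Z^2.

Boundary ∂_1: C_1 → C_0 maps an edge to its endpoints' difference, ∂[p,q] = q − p. For instance
  ∂PU = U − P.
The resulting 9×19 matrix has rank 8, and its Smith normal form has invariant factors (1,1,1,1,1,1,1,1).

The boundary map ∂_2: C_2 → C_1 maps a triangle to the signed sum of its edges. For instance
  ∂PQV = QV − PV + PQ,
  ∂PRS = RS − PS + PR.
The 19×11 boundary matrix has rank 9 and Smith normal form diag(1,1,1,1,1,1,1,1,1).

∂_3: C_3 → C_2 sends each 3-simplex σ to the alternating sum Σ_i (−1)^i (σ with its i-th vertex removed). For instance
  ∂PQRS = QRS − PRS + PQS − PQR,
  ∂PQSV = QSV − PSV + PQV − PQS.
The 11×2 boundary matrix has rank 2 and Smith normal form diag(1,1).

Computing H_k = (kernel of ∂_k) / (image of ∂_{k+1}):

  H_0: rank C_0 − rank ∂_1 = 9 − 8 = 1, and the invariant factors of ∂_1 are all 1, so H_0 ≅ Z.
  H_1: rank ker ∂_1 − rank ∂_2 = (19 − 8) − 9 = 2, and the invariant factors of ∂_2 are all 1, so H_1 ≅ Z^2.
  H_2: rank ker ∂_2 − rank ∂_3 = (11 − 9) − 2 = 0, and the invariant factors of ∂_3 are all 1, so H_2 ≅ 0.
  H_3: rank ker ∂_3 − rank ∂_4 = (2 − 2) − 0 = 0, and there is no ∂_4, so H_3 ≅ 0.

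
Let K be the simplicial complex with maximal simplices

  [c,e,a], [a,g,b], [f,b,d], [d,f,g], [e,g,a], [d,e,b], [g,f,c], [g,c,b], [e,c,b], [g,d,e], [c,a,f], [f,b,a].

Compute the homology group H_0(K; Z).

H_0 = Z.

Order the vertices as a < b < c < d < e < f < g. Listing each simplex with vertices in this order, K has dimension 2 with simplices:

  0-simplices (7): a, b, c, d, e, f, g
  1-simplices (18): ab, ac, ae, af, ag, bc, bd, be, bf, bg, ce, cf, cg, de, df, dg, eg, fg
  2-simplices (12): abf, abg, ace, acf, aeg, bce, bcg, bde, bdf, cfg, deg, dfg

giving chain groups C_0 ≅ Z^7, C_1 ≅ Z^18, C_2 ≅ Z^12.

The boundary map ∂_1: C_1 → C_0 sends each edge [p,q] (with p < q) to q − p.
The resulting 7×18 matrix has rank 6, and its Smith normal form has invariant factors (1,1,1,1,1,1).

Boundary ∂_2: C_2 → C_1 sends each 2-simplex [p,q,r] to [q,r] − [p,r] + [p,q]. For instance
  ∂cfg = fg − cg + cf,
  ∂bdf = df − bf + bd.
The 18×12 boundary matrix has rank 12 and Smith normal form diag(1,1,1,1,1,1,1,1,1,1,1,2).

From H_k ≅ ker(∂_k) / im(∂_{k+1}) we obtain:

  H_0: rank C_0 − rank ∂_1 = 7 − 6 = 1, and the invariant factors of ∂_1 are all 1, so H_0 ≅ Z.

(K is a triangulation of the real projective plane RP^2.)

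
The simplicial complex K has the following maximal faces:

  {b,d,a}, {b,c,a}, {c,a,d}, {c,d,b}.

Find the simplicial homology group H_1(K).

K has 4 vertices, 6 edges, 4 triangles.
rank ∂_1 = 3, rank ∂_2 = 3 ⇒ b_1 = 6 − 3 − 3 = 0; all invariant factors of ∂_2 are 1 so no torsion. So H_1 = 0.

H_1 = 0.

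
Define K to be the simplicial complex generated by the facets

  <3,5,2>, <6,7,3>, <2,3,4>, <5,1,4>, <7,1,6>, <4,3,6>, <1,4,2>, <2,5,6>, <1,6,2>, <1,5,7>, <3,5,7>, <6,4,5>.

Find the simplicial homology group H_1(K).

H_1 ≅ Z/2.

We work with the vertex ordering 1 < 2 < 3 < 4 < 5 < 6 < 7. The simplices of K, each written with vertices in increasing order, are:

  0-simplices (7): [1], [2], [3], [4], [5], [6], [7]
  1-simplices (18): [1,2], [1,4], [1,5], [1,6], [1,7], [2,3], [2,4], [2,5], [2,6], [3,4], [3,5], [3,6], [3,7], [4,5], [4,6], [5,6], [5,7], [6,7]
  2-simplices (12): [1,2,4], [1,2,6], [1,4,5], [1,5,7], [1,6,7], [2,3,4], [2,3,5], [2,5,6], [3,4,6], [3,5,7], [3,6,7], [4,5,6]

giving chain groups C_0 ≅ Z^7, C_1 ≅ Z^18, C_2 ≅ Z^12.

∂_1: C_1 → C_0 sends each edge [p,q] (with p < q) to q − p. For instance
  ∂[3,4] = [4] − [3].
The 7×18 boundary matrix has rank 6 and Smith normal form diag(1,1,1,1,1,1).

The boundary map ∂_2: C_2 → C_1 acts by ∂[p,q,r] = [q,r] − [p,r] + [p,q]. For instance
  ∂[3,4,6] = [4,6] − [3,6] + [3,4],
  ∂[1,4,5] = [4,5] − [1,5] + [1,4].
This gives a 18×12 integer matrix of rank 12; reducing to Smith normal form yields diagonal entries (1,1,1,1,1,1,1,1,1,1,1,2).

From H_k ≅ ker(∂_k) / im(∂_{k+1}) we obtain:

  H_1: rank ker ∂_1 − rank ∂_2 = (18 − 6) − 12 = 0, and ∂_2 has invariant factor 2 > 1, so H_1 = Z/2.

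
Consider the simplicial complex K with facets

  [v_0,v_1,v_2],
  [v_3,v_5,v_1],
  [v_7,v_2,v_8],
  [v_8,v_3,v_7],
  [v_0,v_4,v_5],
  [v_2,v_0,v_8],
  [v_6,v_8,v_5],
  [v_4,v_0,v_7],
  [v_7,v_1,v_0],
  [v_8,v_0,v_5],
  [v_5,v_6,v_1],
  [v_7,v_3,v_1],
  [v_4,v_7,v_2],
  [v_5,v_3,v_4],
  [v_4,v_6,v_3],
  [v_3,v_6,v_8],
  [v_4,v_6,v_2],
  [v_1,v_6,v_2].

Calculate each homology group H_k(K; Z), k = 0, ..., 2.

H_0 = Z,  H_1 = Z ⊕ Z/2Z,  H_2 = 0.

Order the vertices as v_0 < v_1 < v_2 < v_3 < v_4 < v_5 < v_6 < v_7 < v_8. Listing each simplex with vertices in this order, K has dimension 2 with simplices:

  0-simplices (9): [v_0], [v_1], [v_2], [v_3], [v_4], [v_5], [v_6], [v_7], [v_8]
  1-simplices (27): (27 of them)
  2-simplices (18): (18 of them)

giving chain groups C_0 ≅ Z^9, C_1 ≅ Z^27, C_2 ≅ Z^18.

The boundary map ∂_1: C_1 → C_0 is given by ∂[p,q] = [q] − [p]. For instance
  ∂[v_3,v_4] = [v_4] − [v_3].
This gives a 9×27 integer matrix of rank 8; reducing to Smith normal form yields diagonal entries (1,1,1,1,1,1,1,1).

∂_2: C_2 → C_1 acts by ∂[p,q,r] = [q,r] − [p,r] + [p,q]. For instance
  ∂[v_2,v_4,v_7] = [v_4,v_7] − [v_2,v_7] + [v_2,v_4],
  ∂[v_3,v_4,v_6] = [v_4,v_6] − [v_3,v_6] + [v_3,v_4].
The 27×18 boundary matrix has rank 18 and Smith normal form diag(1,1,1,1,1,1,1,1,1,1,1,1,1,1,1,1,1,2).

Computing H_k = (kernel of ∂_k) / (image of ∂_{k+1}):

  H_0: rank C_0 − rank ∂_1 = 9 − 8 = 1, and the invariant factors of ∂_1 are all 1, so H_0 = Z.
  H_1: rank ker ∂_1 − rank ∂_2 = (27 − 8) − 18 = 1, and ∂_2 has invariant factor 2 > 1, so H_1 = Z ⊕ Z/2Z.
  H_2: rank ker ∂_2 − rank ∂_3 = (18 − 18) − 0 = 0, and there is no ∂_3, so H_2 = 0.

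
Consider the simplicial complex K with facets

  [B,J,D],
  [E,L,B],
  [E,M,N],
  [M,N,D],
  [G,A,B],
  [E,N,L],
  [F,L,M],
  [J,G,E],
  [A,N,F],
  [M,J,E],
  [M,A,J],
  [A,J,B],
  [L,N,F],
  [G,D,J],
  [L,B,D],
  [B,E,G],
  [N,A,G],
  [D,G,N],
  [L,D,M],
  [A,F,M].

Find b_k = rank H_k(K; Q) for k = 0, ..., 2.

Order the vertices as A < B < D < E < F < G < J < L < M < N. Listing each simplex with vertices in this order, K has dimension 2 with simplices:

  0-simplices (10): A, B, D, E, F, G, J, L, M, N
  1-simplices (30): AB, AF, AG, AJ, AM, AN, BD, BE, BG, BJ, BL, DG, DJ, DL, DM, DN, EG, EJ, EL, EM, EN, FL, FM, FN, GJ, GN, JM, LM, LN, MN
  2-simplices (20): ABG, ABJ, AFM, AFN, AGN, AJM, BDJ, BDL, BEG, BEL, DGJ, DGN, DLM, DMN, EGJ, EJM, ELN, EMN, FLM, FLN

Hence C_0 ≅ Z^10, C_1 ≅ Z^30, C_2 ≅ Z^20.

Boundary ∂_1: C_1 → C_0 maps an edge to its endpoints' difference, ∂[p,q] = q − p. For instance
  ∂FN = N − F.
The resulting 10×30 matrix has rank 9, and its Smith normal form has invariant factors (1,1,1,1,1,1,1,1,1).

The boundary map ∂_2: C_2 → C_1 sends each 2-simplex [p,q,r] to [q,r] − [p,r] + [p,q]. For instance
  ∂EGJ = GJ − EJ + EG,
  ∂ABG = BG − AG + AB.
This gives a 30×20 integer matrix of rank 20; reducing to Smith normal form yields diagonal entries (1,1,1,1,1,1,1,1,1,1,1,1,1,1,1,1,1,1,1,2).

Reading off H_k = ker ∂_k / im ∂_{k+1}:

  H_0: rank C_0 − rank ∂_1 = 10 − 9 = 1, and the invariant factors of ∂_1 are all 1, so H_0 = Z.
  H_1: rank ker ∂_1 − rank ∂_2 = (30 − 9) − 20 = 1, and ∂_2 has invariant factor 2 > 1, so H_1 = Z ⊕ Z_2.
  H_2: rank ker ∂_2 − rank ∂_3 = (20 − 20) − 0 = 0, and there is no ∂_3, so H_2 = 0.

Hence the Betti numbers are b_0 = 1, b_1 = 1, b_2 = 0.

b_0 = 1, b_1 = 1, b_2 = 0.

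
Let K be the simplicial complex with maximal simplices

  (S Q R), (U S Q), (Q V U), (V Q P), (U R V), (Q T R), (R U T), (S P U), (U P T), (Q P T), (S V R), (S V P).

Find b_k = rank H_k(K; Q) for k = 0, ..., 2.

Fix the vertex order P < Q < R < S < T < U < V and write every simplex with vertices in increasing order. Then dim K = 2 and the simplices of K are:

  0-simplices (7): P, Q, R, S, T, U, V
  1-simplices (18): PQ, PS, PT, PU, PV, QR, QS, QT, QU, QV, RS, RT, RU, RV, SU, SV, TU, UV
  2-simplices (12): PQT, PQV, PSU, PSV, PTU, QRS, QRT, QSU, QUV, RSV, RTU, RUV

giving chain groups C_0 ≅ Z^7, C_1 ≅ Z^18, C_2 ≅ Z^12.

The boundary map ∂_1: C_1 → C_0 maps an edge to its endpoints' difference, ∂[p,q] = q − p. For instance
  ∂QS = S − Q.
The 7×18 boundary matrix has rank 6 and Smith normal form diag(1,1,1,1,1,1).

Boundary ∂_2: C_2 → C_1 acts by ∂[p,q,r] = [q,r] − [p,r] + [p,q]. For instance
  ∂RSV = SV − RV + RS,
  ∂QRS = RS − QS + QR.
The resulting 18×12 matrix has rank 12, and its Smith normal form has invariant factors (1,1,1,1,1,1,1,1,1,1,1,2).

Reading off H_k = ker ∂_k / im ∂_{k+1}:

  H_0: rank C_0 − rank ∂_1 = 7 − 6 = 1, and the invariant factors of ∂_1 are all 1, so H_0 ≅ Z.
  H_1: rank ker ∂_1 − rank ∂_2 = (18 − 6) − 12 = 0, and ∂_2 has invariant factor 2 > 1, so H_1 ≅ Z/2Z.
  H_2: rank ker ∂_2 − rank ∂_3 = (12 − 12) − 0 = 0, and there is no ∂_3, so H_2 ≅ 0.

Hence the Betti numbers are b_0 = 1, b_1 = 0, b_2 = 0.

b_0 = 1, b_1 = 0, b_2 = 0.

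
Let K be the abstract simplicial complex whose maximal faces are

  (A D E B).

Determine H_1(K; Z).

H_1 ≅ 0.

We work with the vertex ordering A < B < D < E. The simplices of K, each written with vertices in increasing order, are:

  0-simplices (4): A, B, D, E
  1-simplices (6): AB, AD, AE, BD, BE, DE
  2-simplices (4): ABD, ABE, ADE, BDE
  3-simplices (1): ABDE

giving chain groups C_0 ≅ Z^4, C_1 ≅ Z^6, C_2 ≅ Z^4, C_3 ≅ Z^1.

∂_1: C_1 → C_0 sends each edge [p,q] (with p < q) to q − p. For instance
  ∂AE = E − A.
As a 4×6 matrix over Z this has rank 3, with invariant factors (1,1,1).

Boundary ∂_2: C_2 → C_1 acts by ∂[p,q,r] = [q,r] − [p,r] + [p,q]. For instance
  ∂ABD = BD − AD + AB,
  ∂BDE = DE − BE + BD.
This gives a 6×4 integer matrix of rank 3; reducing to Smith normal form yields diagonal entries (1,1,1).

The boundary map ∂_3: C_3 → C_2 sends each 3-simplex σ to the alternating sum Σ_i (−1)^i (σ with its i-th vertex removed). For instance
  ∂ABDE = BDE − ADE + ABE − ABD.
The resulting 4×1 matrix has rank 1, and its Smith normal form has invariant factors (1).

Computing H_k = (kernel of ∂_k) / (image of ∂_{k+1}):

  H_1: rank ker ∂_1 − rank ∂_2 = (6 − 3) − 3 = 0, and the invariant factors of ∂_2 are all 1, so H_1 ≅ 0.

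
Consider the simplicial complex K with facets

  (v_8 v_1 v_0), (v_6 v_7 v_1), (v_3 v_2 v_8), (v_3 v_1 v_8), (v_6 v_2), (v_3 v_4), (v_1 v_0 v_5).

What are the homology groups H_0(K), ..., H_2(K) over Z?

H_0 = Z,  H_1 = Z,  H_2 = 0.

Order the vertices as v_0 < v_1 < v_2 < v_3 < v_4 < v_5 < v_6 < v_7 < v_8. Listing each simplex with vertices in this order, K has dimension 2 with simplices:

  0-simplices (9): [v_0], [v_1], [v_2], [v_3], [v_4], [v_5], [v_6], [v_7], [v_8]
  1-simplices (14): [v_0,v_1], [v_0,v_5], [v_0,v_8], [v_1,v_3], [v_1,v_5], [v_1,v_6], [v_1,v_7], [v_1,v_8], [v_2,v_3], [v_2,v_6], [v_2,v_8], [v_3,v_4], [v_3,v_8], [v_6,v_7]
  2-simplices (5): [v_0,v_1,v_5], [v_0,v_1,v_8], [v_1,v_3,v_8], [v_1,v_6,v_7], [v_2,v_3,v_8]

so the chain groups are C_0 ≅ Z^9, C_1 ≅ Z^14, C_2 ≅ Z^5.

Boundary ∂_1: C_1 → C_0 sends each edge [p,q] (with p < q) to q − p. For instance
  ∂[v_2,v_8] = [v_8] − [v_2].
As a 9×14 matrix over Z this has rank 8, with invariant factors (1,1,1,1,1,1,1,1).

∂_2: C_2 → C_1 sends each 2-simplex [p,q,r] to [q,r] − [p,r] + [p,q]. For instance
  ∂[v_1,v_6,v_7] = [v_6,v_7] − [v_1,v_7] + [v_1,v_6],
  ∂[v_2,v_3,v_8] = [v_3,v_8] − [v_2,v_8] + [v_2,v_3].
This gives a 14×5 integer matrix of rank 5; reducing to Smith normal form yields diagonal entries (1,1,1,1,1).

Computing H_k = (kernel of ∂_k) / (image of ∂_{k+1}):

  H_0: rank C_0 − rank ∂_1 = 9 − 8 = 1, and the invariant factors of ∂_1 are all 1, so H_0 = Z.
  H_1: rank ker ∂_1 − rank ∂_2 = (14 − 8) − 5 = 1, and the invariant factors of ∂_2 are all 1, so H_1 = Z.
  H_2: rank ker ∂_2 − rank ∂_3 = (5 − 5) − 0 = 0, and there is no ∂_3, so H_2 = 0.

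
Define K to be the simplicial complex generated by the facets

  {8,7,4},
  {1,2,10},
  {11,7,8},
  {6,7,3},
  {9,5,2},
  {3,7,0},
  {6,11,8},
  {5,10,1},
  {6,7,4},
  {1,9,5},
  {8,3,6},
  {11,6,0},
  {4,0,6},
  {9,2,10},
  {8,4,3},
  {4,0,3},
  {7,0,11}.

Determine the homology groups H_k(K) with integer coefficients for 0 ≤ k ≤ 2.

H_0 ≅ Z^2,  H_1 ≅ Z ⊕ Z/2,  H_2 = 0.

We work with the vertex ordering 0 < 1 < 2 < 3 < 4 < 5 < 6 < 7 < 8 < 9 < 10 < 11. The simplices of K, each written with vertices in increasing order, are:

  0-simplices (12): [0], [1], [2], [3], [4], [5], [6], [7], [8], [9], [10], [11]
  1-simplices (28): (28 of them)
  2-simplices (17): [0,3,4], [0,3,7], [0,4,6], [0,6,11], [0,7,11], [1,2,10], [1,5,9], [1,5,10], [2,5,9], [2,9,10], [3,4,8], [3,6,7], [3,6,8], [4,6,7], [4,7,8], [6,8,11], [7,8,11]

so the chain groups are C_0 ≅ Z^12, C_1 ≅ Z^28, C_2 ≅ Z^17.

The boundary map ∂_1: C_1 → C_0 sends each edge [p,q] (with p < q) to q − p.
The 12×28 boundary matrix has rank 10 and Smith normal form diag(1,1,1,1,1,1,1,1,1,1).

Boundary ∂_2: C_2 → C_1 maps a triangle to the signed sum of its edges. For instance
  ∂[6,8,11] = [8,11] − [6,11] + [6,8],
  ∂[2,9,10] = [9,10] − [2,10] + [2,9].
This gives a 28×17 integer matrix of rank 17; reducing to Smith normal form yields diagonal entries (1,1,1,1,1,1,1,1,1,1,1,1,1,1,1,1,2).

Computing H_k = (kernel of ∂_k) / (image of ∂_{k+1}):

  H_0: rank C_0 − rank ∂_1 = 12 − 10 = 2, and the invariant factors of ∂_1 are all 1, so H_0 = Z^2.
  H_1: rank ker ∂_1 − rank ∂_2 = (28 − 10) − 17 = 1, and ∂_2 has invariant factor 2 > 1, so H_1 = Z ⊕ Z/2.
  H_2: rank ker ∂_2 − rank ∂_3 = (17 − 17) − 0 = 0, and there is no ∂_3, so H_2 = 0.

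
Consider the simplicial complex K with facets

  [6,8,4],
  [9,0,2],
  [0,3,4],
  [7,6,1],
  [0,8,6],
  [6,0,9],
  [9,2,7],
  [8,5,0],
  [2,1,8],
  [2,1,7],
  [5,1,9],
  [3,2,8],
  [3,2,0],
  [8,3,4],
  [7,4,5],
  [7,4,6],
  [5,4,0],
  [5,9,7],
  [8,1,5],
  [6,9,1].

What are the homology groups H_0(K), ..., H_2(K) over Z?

H_0 ≅ Z,  H_1 ≅ Z ⊕ Z/2,  H_2 = 0.

Take the total order 0 < 1 < 2 < 3 < 4 < 5 < 6 < 7 < 8 < 9 on the vertex set. Then K (dimension 2) consists of the simplices:

  0-simplices (10): [0], [1], [2], [3], [4], [5], [6], [7], [8], [9]
  1-simplices (30): (30 of them)
  2-simplices (20): (20 of them)

giving chain groups C_0 ≅ Z^10, C_1 ≅ Z^30, C_2 ≅ Z^20.

The boundary map ∂_1: C_1 → C_0 sends each edge [p,q] (with p < q) to q − p. For instance
  ∂[5,9] = [9] − [5].
The 10×30 boundary matrix has rank 9 and Smith normal form diag(1,1,1,1,1,1,1,1,1).

Boundary ∂_2: C_2 → C_1 sends each 2-simplex [p,q,r] to [q,r] − [p,r] + [p,q]. For instance
  ∂[0,6,9] = [6,9] − [0,9] + [0,6],
  ∂[1,6,7] = [6,7] − [1,7] + [1,6].
As a 30×20 matrix over Z this has rank 20, with invariant factors (1,1,1,1,1,1,1,1,1,1,1,1,1,1,1,1,1,1,1,2).

Reading off H_k = ker ∂_k / im ∂_{k+1}:

  H_0: rank C_0 − rank ∂_1 = 10 − 9 = 1, and the invariant factors of ∂_1 are all 1, so H_0 = Z.
  H_1: rank ker ∂_1 − rank ∂_2 = (30 − 9) − 20 = 1, and ∂_2 has invariant factor 2 > 1, so H_1 = Z ⊕ Z/2.
  H_2: rank ker ∂_2 − rank ∂_3 = (20 − 20) − 0 = 0, and there is no ∂_3, so H_2 = 0.

As a check, the Euler characteristic is 10 − 30 + 20 = 0, which agrees with 1 − 1 + 0 = 0.
(K is a triangulation of the Klein bottle.)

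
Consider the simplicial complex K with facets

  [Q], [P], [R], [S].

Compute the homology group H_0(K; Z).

H_0 ≅ Z^4.

Fix the vertex order P < Q < R < S and write every simplex with vertices in increasing order. Then dim K = 0 and the simplices of K are:

  0-simplices (4): P, Q, R, S

Hence C_0 ≅ Z^4.

Now H_k = ker ∂_k / im ∂_{k+1}, so:

  H_0: rank C_0 − rank ∂_1 = 4 − 0 = 4, and there is no ∂_1, so H_0 = Z^4.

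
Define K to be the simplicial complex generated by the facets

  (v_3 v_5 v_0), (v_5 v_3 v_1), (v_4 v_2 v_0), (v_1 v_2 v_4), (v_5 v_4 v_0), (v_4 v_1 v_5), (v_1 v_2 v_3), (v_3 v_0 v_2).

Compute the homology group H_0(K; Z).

We work with the vertex ordering v_0 < v_1 < v_2 < v_3 < v_4 < v_5. The simplices of K, each written with vertices in increasing order, are:

  0-simplices (6): [v_0], [v_1], [v_2], [v_3], [v_4], [v_5]
  1-simplices (12): [v_0,v_2], [v_0,v_3], [v_0,v_4], [v_0,v_5], [v_1,v_2], [v_1,v_3], [v_1,v_4], [v_1,v_5], [v_2,v_3], [v_2,v_4], [v_3,v_5], [v_4,v_5]
  2-simplices (8): [v_0,v_2,v_3], [v_0,v_2,v_4], [v_0,v_3,v_5], [v_0,v_4,v_5], [v_1,v_2,v_3], [v_1,v_2,v_4], [v_1,v_3,v_5], [v_1,v_4,v_5]

Hence C_0 ≅ Z^6, C_1 ≅ Z^12, C_2 ≅ Z^8.

The boundary map ∂_1: C_1 → C_0 sends each edge [p,q] (with p < q) to q − p.
The 6×12 boundary matrix has rank 5 and Smith normal form diag(1,1,1,1,1).

Boundary ∂_2: C_2 → C_1 sends each 2-simplex [p,q,r] to [q,r] − [p,r] + [p,q]. For instance
  ∂[v_0,v_2,v_3] = [v_2,v_3] − [v_0,v_3] + [v_0,v_2],
  ∂[v_1,v_4,v_5] = [v_4,v_5] − [v_1,v_5] + [v_1,v_4].
The resulting 12×8 matrix has rank 7, and its Smith normal form has invariant factors (1,1,1,1,1,1,1).

Reading off H_k = ker ∂_k / im ∂_{k+1}:

  H_0: rank C_0 − rank ∂_1 = 6 − 5 = 1, and the invariant factors of ∂_1 are all 1, so H_0 = Z.

(K is a triangulation of the 2-sphere S^2.)

H_0 = Z.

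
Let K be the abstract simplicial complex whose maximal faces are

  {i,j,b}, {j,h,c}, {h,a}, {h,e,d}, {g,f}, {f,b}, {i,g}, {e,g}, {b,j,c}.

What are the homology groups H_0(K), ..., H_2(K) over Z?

Order the vertices as a < b < c < d < e < f < g < h < i < j. Listing each simplex with vertices in this order, K has dimension 2 with simplices:

  0-simplices (10): a, b, c, d, e, f, g, h, i, j
  1-simplices (15): ah, bc, bf, bi, bj, ch, cj, de, dh, eg, eh, fg, gi, hj, ij
  2-simplices (4): bcj, bij, chj, deh

giving chain groups C_0 ≅ Z^10, C_1 ≅ Z^15, C_2 ≅ Z^4.

Boundary ∂_1: C_1 → C_0 maps an edge to its endpoints' difference, ∂[p,q] = q − p.
The 10×15 boundary matrix has rank 9 and Smith normal form diag(1,1,1,1,1,1,1,1,1).

∂_2: C_2 → C_1 acts by ∂[p,q,r] = [q,r] − [p,r] + [p,q]. For instance
  ∂bij = ij − bj + bi,
  ∂chj = hj − cj + ch.
As a 15×4 matrix over Z this has rank 4, with invariant factors (1,1,1,1).

Now H_k = ker ∂_k / im ∂_{k+1}, so:

  H_0: rank C_0 − rank ∂_1 = 10 − 9 = 1, and the invariant factors of ∂_1 are all 1, so H_0 ≅ Z.
  H_1: rank ker ∂_1 − rank ∂_2 = (15 − 9) − 4 = 2, and the invariant factors of ∂_2 are all 1, so H_1 ≅ Z^2.
  H_2: rank ker ∂_2 − rank ∂_3 = (4 − 4) − 0 = 0, and there is no ∂_3, so H_2 ≅ 0.

H_0 ≅ Z,  H_1 ≅ Z^2,  H_2 = 0.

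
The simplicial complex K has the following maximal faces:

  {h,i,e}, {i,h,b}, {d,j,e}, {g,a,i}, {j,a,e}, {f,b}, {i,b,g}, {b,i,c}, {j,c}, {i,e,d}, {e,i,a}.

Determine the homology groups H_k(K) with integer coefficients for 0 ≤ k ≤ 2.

We work with the vertex ordering a < b < c < d < e < f < g < h < i < j. The simplices of K, each written with vertices in increasing order, are:

  0-simplices (10): a, b, c, d, e, f, g, h, i, j
  1-simplices (19): ae, ag, ai, aj, bc, bf, bg, bh, bi, ci, cj, de, di, dj, eh, ei, ej, gi, hi
  2-simplices (9): aei, aej, agi, bci, bgi, bhi, dei, dej, ehi

giving chain groups C_0 ≅ Z^10, C_1 ≅ Z^19, C_2 ≅ Z^9.

∂_1: C_1 → C_0 sends each edge [p,q] (with p < q) to q − p. For instance
  ∂gi = i − g.
As a 10×19 matrix over Z this has rank 9, with invariant factors (1,1,1,1,1,1,1,1,1).

∂_2: C_2 → C_1 acts by ∂[p,q,r] = [q,r] − [p,r] + [p,q]. For instance
  ∂dei = ei − di + de,
  ∂dej = ej − dj + de.
The resulting 19×9 matrix has rank 9, and its Smith normal form has invariant factors (1,1,1,1,1,1,1,1,1).

From H_k ≅ ker(∂_k) / im(∂_{k+1}) we obtain:

  H_0: rank C_0 − rank ∂_1 = 10 − 9 = 1, and the invariant factors of ∂_1 are all 1, so H_0 ≅ Z.
  H_1: rank ker ∂_1 − rank ∂_2 = (19 − 9) − 9 = 1, and the invariant factors of ∂_2 are all 1, so H_1 ≅ Z.
  H_2: rank ker ∂_2 − rank ∂_3 = (9 − 9) − 0 = 0, and there is no ∂_3, so H_2 ≅ 0.

H_0 = Z,  H_1 = Z,  H_2 = 0.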